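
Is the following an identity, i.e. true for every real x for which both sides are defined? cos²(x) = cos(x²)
No, this is NOT an identity.

Claim: cos²(x) = cos(x²).
Test a specific point where both sides are defined: x = π.
LHS = cos²(x) ≈ 1.0000
RHS = cos(x²) ≈ -0.9027
Since 1.0000 ≠ -0.9027, the equation fails at this point, so it cannot hold for every real x for which both sides are defined.
cos²(x) means (cos x)², squaring the output; cos(x²) squares the input. These are different functions.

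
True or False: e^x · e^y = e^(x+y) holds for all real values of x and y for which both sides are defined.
Claim: e^x · e^y = e^(x+y).
Reasoning: This is the law of exponents for a common base: multiplying powers adds exponents. E.g. from the series, (Σ x^j/j!)(Σ y^k/k!) = Σ_m (Σ_{j+k=m} x^j y^k/(j!k!)) = Σ_m (x+y)^m/m! by the binomial theorem.
So the two sides agree for all real values of x and y for which both sides are defined.

Conclusion: True.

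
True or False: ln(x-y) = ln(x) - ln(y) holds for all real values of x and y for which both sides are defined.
False.

Claim: ln(x-y) = ln(x) - ln(y).
Test a specific point where both sides are defined: x = 5, y = 1/2.
LHS = ln(x-y) ≈ 1.5041
RHS = ln(x) - ln(y) ≈ 2.3026
Since 1.5041 ≠ 2.3026, the equation fails at this point, so it cannot hold for all real values of x and y for which both sides are defined.
ln(x) - ln(y) = ln(x/y), not ln(x-y).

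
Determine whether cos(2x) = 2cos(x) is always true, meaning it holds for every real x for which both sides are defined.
No, this is NOT an identity.

Claim: cos(2x) = 2cos(x).
Test a specific point where both sides are defined: x = π/4.
LHS = cos(2x) ≈ 0.0000
RHS = 2cos(x) ≈ 1.4142
Since 0.0000 ≠ 1.4142, the equation fails at this point, so it cannot hold for every real x for which both sides are defined.
The correct double-angle formula is cos(2x) = cos²x - sin²x.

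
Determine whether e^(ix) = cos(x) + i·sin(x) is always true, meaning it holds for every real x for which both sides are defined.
Yes, this is an identity.

Claim: e^(ix) = cos(x) + i·sin(x).
Reasoning: Euler's formula. Expand e^(ix) = Σ (ix)^k / k!. Since i² = -1, the even-k terms are Σ (-1)^m x^(2m)/(2m)! = cos(x) and the odd-k terms are i · Σ (-1)^m x^(2m+1)/(2m+1)! = i·sin(x).
So the two sides agree for every real x for which both sides are defined.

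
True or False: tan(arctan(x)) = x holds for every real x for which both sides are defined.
Claim: tan(arctan(x)) = x.
Reasoning: For every real x, arctan(x) is by definition the angle in (-π/2, π/2) whose tangent equals x. Taking the tangent of that angle returns x.
So the two sides agree for every real x for which both sides are defined.

Conclusion: True.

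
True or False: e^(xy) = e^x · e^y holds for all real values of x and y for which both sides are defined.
Claim: e^(xy) = e^x · e^y.
Test a specific point where both sides are defined: x = -3, y = 3/2.
LHS = e^(xy) ≈ 0.0111
RHS = e^x · e^y ≈ 0.2231
Since 0.0111 ≠ 0.2231, the equation fails at this point, so it cannot hold for all real values of x and y for which both sides are defined.
e^x · e^y = e^(x+y), not e^(xy).

Conclusion: False.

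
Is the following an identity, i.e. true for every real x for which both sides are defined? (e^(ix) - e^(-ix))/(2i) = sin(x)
Yes, this is an identity.

Claim: (e^(ix) - e^(-ix))/(2i) = sin(x).
Reasoning: By Euler's formula e^(ix) = cos(x) + i·sin(x) and e^(-ix) = cos(x) - i·sin(x). Subtracting cancels the cosine terms: e^(ix) - e^(-ix) = 2i·sin(x); divide by 2i.
So the two sides agree for every real x for which both sides are defined.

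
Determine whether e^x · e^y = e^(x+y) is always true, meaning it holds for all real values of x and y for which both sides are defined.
Claim: e^x · e^y = e^(x+y).
Reasoning: This is the law of exponents for a common base: multiplying powers adds exponents. E.g. from the series, (Σ x^j/j!)(Σ y^k/k!) = Σ_m (Σ_{j+k=m} x^j y^k/(j!k!)) = Σ_m (x+y)^m/m! by the binomial theorem.
So the two sides agree for all real values of x and y for which both sides are defined.

Conclusion: Yes, this is an identity.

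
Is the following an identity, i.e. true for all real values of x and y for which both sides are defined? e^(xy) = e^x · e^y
Claim: e^(xy) = e^x · e^y.
Test a specific point where both sides are defined: x = 4, y = 1.
LHS = e^(xy) ≈ 54.5982
RHS = e^x · e^y ≈ 148.4132
Since 54.5982 ≠ 148.4132, the equation fails at this point, so it cannot hold for all real values of x and y for which both sides are defined.
e^x · e^y = e^(x+y), not e^(xy).

Conclusion: No, this is NOT an identity.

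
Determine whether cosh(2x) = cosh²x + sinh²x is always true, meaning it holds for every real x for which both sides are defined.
Claim: cosh(2x) = cosh²x + sinh²x.
Reasoning: cosh²x = (e^(2x) + 2 + e^(-2x))/4 and sinh²x = (e^(2x) - 2 + e^(-2x))/4. Adding gives (2e^(2x) + 2e^(-2x))/4 = (e^(2x) + e^(-2x))/2 = cosh(2x).
So the two sides agree for every real x for which both sides are defined.

Conclusion: Yes, this is an identity.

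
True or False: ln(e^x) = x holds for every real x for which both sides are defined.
Claim: ln(e^x) = x.
Reasoning: ln is the inverse of the exponential: ln(e^x) asks for the exponent p with e^p = e^x, and since e^p is one-to-one that exponent is p = x.
So the two sides agree for every real x for which both sides are defined.

Conclusion: True.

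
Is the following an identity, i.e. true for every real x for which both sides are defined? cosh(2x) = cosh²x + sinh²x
Yes, this is an identity.

Claim: cosh(2x) = cosh²x + sinh²x.
Reasoning: cosh²x = (e^(2x) + 2 + e^(-2x))/4 and sinh²x = (e^(2x) - 2 + e^(-2x))/4. Adding gives (2e^(2x) + 2e^(-2x))/4 = (e^(2x) + e^(-2x))/2 = cosh(2x).
So the two sides agree for every real x for which both sides are defined.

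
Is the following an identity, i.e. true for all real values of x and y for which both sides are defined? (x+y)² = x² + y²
No, this is NOT an identity.

Claim: (x+y)² = x² + y².
Test a specific point where both sides are defined: x = -3, y = 3.
LHS = (x+y)² ≈ 0.0000
RHS = x² + y² ≈ 18.0000
Since 0.0000 ≠ 18.0000, the equation fails at this point, so it cannot hold for all real values of x and y for which both sides are defined.
The correct expansion is (x+y)² = x² + 2xy + y²; the cross term 2xy is missing.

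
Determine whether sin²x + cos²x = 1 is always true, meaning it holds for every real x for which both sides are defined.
Claim: sin²x + cos²x = 1.
Reasoning: The point (cos x, sin x) lies on the unit circle X² + Y² = 1, so cos²x + sin²x = 1 for every real x.
So the two sides agree for every real x for which both sides are defined.

Conclusion: Yes, this is an identity.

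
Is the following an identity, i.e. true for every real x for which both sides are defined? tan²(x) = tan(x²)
No, this is NOT an identity.

Claim: tan²(x) = tan(x²).
Test a specific point where both sides are defined: x = π/4.
LHS = tan²(x) ≈ 1.0000
RHS = tan(x²) ≈ 0.7092
Since 1.0000 ≠ 0.7092, the equation fails at this point, so it cannot hold for every real x for which both sides are defined.
tan²(x) means (tan x)², squaring the output; tan(x²) squares the input. These are different functions.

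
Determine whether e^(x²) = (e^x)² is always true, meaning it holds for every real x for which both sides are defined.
No, this is NOT an identity.

Claim: e^(x²) = (e^x)².
Test a specific point where both sides are defined: x = 3/2.
LHS = e^(x²) ≈ 9.4877
RHS = (e^x)² ≈ 20.0855
Since 9.4877 ≠ 20.0855, the equation fails at this point, so it cannot hold for every real x for which both sides are defined.
(e^x)² = e^(2x), and 2x ≠ x² in general.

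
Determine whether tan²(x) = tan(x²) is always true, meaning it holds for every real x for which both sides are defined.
No, this is NOT an identity.

Claim: tan²(x) = tan(x²).
Test a specific point where both sides are defined: x = -π/3.
LHS = tan²(x) ≈ 3.0000
RHS = tan(x²) ≈ 1.9485
Since 3.0000 ≠ 1.9485, the equation fails at this point, so it cannot hold for every real x for which both sides are defined.
tan²(x) means (tan x)², squaring the output; tan(x²) squares the input. These are different functions.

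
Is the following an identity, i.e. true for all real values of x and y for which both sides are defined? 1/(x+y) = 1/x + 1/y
No, this is NOT an identity.

Claim: 1/(x+y) = 1/x + 1/y.
Test a specific point where both sides are defined: x = -3, y = -1.
LHS = 1/(x+y) ≈ -0.2500
RHS = 1/x + 1/y ≈ -1.3333
Since -0.2500 ≠ -1.3333, the equation fails at this point, so it cannot hold for all real values of x and y for which both sides are defined.
1/x + 1/y = (x+y)/(xy), which is not 1/(x+y).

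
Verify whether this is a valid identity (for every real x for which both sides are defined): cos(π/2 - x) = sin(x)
Claim: cos(π/2 - x) = sin(x).
Reasoning: Use cos(u - v) = cos(u)cos(v) + sin(u)sin(v) with u = π/2, v = x: cos(π/2)cos(x) + sin(π/2)sin(x) = 0·cos(x) + 1·sin(x) = sin(x).
So the two sides agree for every real x for which both sides are defined.

Conclusion: Yes, this is an identity.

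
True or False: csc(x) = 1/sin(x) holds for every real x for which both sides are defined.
Claim: csc(x) = 1/sin(x).
Reasoning: csc(x) is by definition the reciprocal of sin(x), wherever sin(x) ≠ 0.
So the two sides agree for every real x for which both sides are defined.

Conclusion: True.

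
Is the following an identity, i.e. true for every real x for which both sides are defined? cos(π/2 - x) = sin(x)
Yes, this is an identity.

Claim: cos(π/2 - x) = sin(x).
Reasoning: Use cos(u - v) = cos(u)cos(v) + sin(u)sin(v) with u = π/2, v = x: cos(π/2)cos(x) + sin(π/2)sin(x) = 0·cos(x) + 1·sin(x) = sin(x).
So the two sides agree for every real x for which both sides are defined.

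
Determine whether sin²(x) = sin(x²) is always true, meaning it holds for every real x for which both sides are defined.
Claim: sin²(x) = sin(x²).
Test a specific point where both sides are defined: x = -π/6.
LHS = sin²(x) ≈ 0.2500
RHS = sin(x²) ≈ 0.2707
Since 0.2500 ≠ 0.2707, the equation fails at this point, so it cannot hold for every real x for which both sides are defined.
sin²(x) means (sin x)², squaring the output; sin(x²) squares the input. These are different functions.

Conclusion: No, this is NOT an identity.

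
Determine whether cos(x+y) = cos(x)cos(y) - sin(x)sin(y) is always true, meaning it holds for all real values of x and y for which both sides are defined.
Yes, this is an identity.

Claim: cos(x+y) = cos(x)cos(y) - sin(x)sin(y).
Reasoning: By Euler's formula e^(i(x+y)) = e^(ix)·e^(iy) = (cos x + i·sin x)(cos y + i·sin y). The real part of the left side is cos(x+y); the real part of the product is cos(x)cos(y) - sin(x)sin(y) (since i·i = -1).
So the two sides agree for all real values of x and y for which both sides are defined.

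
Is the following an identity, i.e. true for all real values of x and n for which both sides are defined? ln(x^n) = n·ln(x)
Yes, this is an identity.

Claim: ln(x^n) = n·ln(x).
Reasoning: The right side requires x > 0. For x > 0, x^n = (e^(ln x))^n = e^(n·ln x), so taking ln of both sides gives ln(x^n) = n·ln(x).
So the two sides agree for all real values of x and n for which both sides are defined.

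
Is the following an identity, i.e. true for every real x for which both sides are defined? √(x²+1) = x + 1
No, this is NOT an identity.

Claim: √(x²+1) = x + 1.
Test a specific point where both sides are defined: x = 5.
LHS = √(x²+1) ≈ 5.0990
RHS = x + 1 ≈ 6.0000
Since 5.0990 ≠ 6.0000, the equation fails at this point, so it cannot hold for every real x for which both sides are defined.
(x+1)² = x² + 2x + 1 ≠ x² + 1 unless x = 0.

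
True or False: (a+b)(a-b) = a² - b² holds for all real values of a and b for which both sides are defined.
Claim: (a+b)(a-b) = a² - b².
Reasoning: Expand: (a+b)(a-b) = a² - ab + ba - b² = a² - b² (the cross terms cancel).
So the two sides agree for all real values of a and b for which both sides are defined.

Conclusion: True.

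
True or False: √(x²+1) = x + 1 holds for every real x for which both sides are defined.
Claim: √(x²+1) = x + 1.
Test a specific point where both sides are defined: x = 3.
LHS = √(x²+1) ≈ 3.1623
RHS = x + 1 ≈ 4.0000
Since 3.1623 ≠ 4.0000, the equation fails at this point, so it cannot hold for every real x for which both sides are defined.
(x+1)² = x² + 2x + 1 ≠ x² + 1 unless x = 0.

Conclusion: False.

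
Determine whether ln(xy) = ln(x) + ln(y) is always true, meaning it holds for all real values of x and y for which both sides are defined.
Claim: ln(xy) = ln(x) + ln(y).
Reasoning: Both sides are simultaneously defined only when x, y > 0. Write x = e^p, y = e^q (p = ln x, q = ln y). Then xy = e^p · e^q = e^(p+q), so ln(xy) = p + q = ln(x) + ln(y).
So the two sides agree for all real values of x and y for which both sides are defined.

Conclusion: Yes, this is an identity.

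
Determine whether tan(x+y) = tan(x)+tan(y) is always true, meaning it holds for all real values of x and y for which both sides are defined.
No, this is NOT an identity.

Claim: tan(x+y) = tan(x)+tan(y).
Test a specific point where both sides are defined: x = π/3, y = π/4.
LHS = tan(x+y) ≈ -3.7321
RHS = tan(x)+tan(y) ≈ 2.7321
Since -3.7321 ≠ 2.7321, the equation fails at this point, so it cannot hold for all real values of x and y for which both sides are defined.
The correct formula is tan(x+y) = (tan(x) + tan(y))/(1 - tan(x)tan(y)).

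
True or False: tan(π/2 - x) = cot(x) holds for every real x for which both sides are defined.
True.

Claim: tan(π/2 - x) = cot(x).
Reasoning: tan(π/2 - x) = sin(π/2 - x)/cos(π/2 - x) = cos(x)/sin(x) = cot(x), using the cofunction identities sin(π/2 - x) = cos(x) and cos(π/2 - x) = sin(x).
So the two sides agree for every real x for which both sides are defined.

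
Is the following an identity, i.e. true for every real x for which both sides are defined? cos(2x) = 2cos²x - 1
Claim: cos(2x) = 2cos²x - 1.
Reasoning: cos(2x) = cos²x - sin²x. Replace sin²x by 1 - cos²x: cos²x - (1 - cos²x) = 2cos²x - 1.
So the two sides agree for every real x for which both sides are defined.

Conclusion: Yes, this is an identity.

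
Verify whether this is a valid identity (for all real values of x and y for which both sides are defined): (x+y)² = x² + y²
Claim: (x+y)² = x² + y².
Test a specific point where both sides are defined: x = -1, y = 3/2.
LHS = (x+y)² ≈ 0.2500
RHS = x² + y² ≈ 3.2500
Since 0.2500 ≠ 3.2500, the equation fails at this point, so it cannot hold for all real values of x and y for which both sides are defined.
The correct expansion is (x+y)² = x² + 2xy + y²; the cross term 2xy is missing.

Conclusion: No, this is NOT an identity.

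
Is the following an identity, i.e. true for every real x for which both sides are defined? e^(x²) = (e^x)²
No, this is NOT an identity.

Claim: e^(x²) = (e^x)².
Test a specific point where both sides are defined: x = -1.
LHS = e^(x²) ≈ 2.7183
RHS = (e^x)² ≈ 0.1353
Since 2.7183 ≠ 0.1353, the equation fails at this point, so it cannot hold for every real x for which both sides are defined.
(e^x)² = e^(2x), and 2x ≠ x² in general.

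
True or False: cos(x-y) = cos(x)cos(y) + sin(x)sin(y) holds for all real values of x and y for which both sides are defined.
True.

Claim: cos(x-y) = cos(x)cos(y) + sin(x)sin(y).
Reasoning: Replace y by -y in cos(x+y) = cos(x)cos(y) - sin(x)sin(y) and use cos(-y) = cos(y), sin(-y) = -sin(y): cos(x-y) = cos(x)cos(y) + sin(x)sin(y).
So the two sides agree for all real values of x and y for which both sides are defined.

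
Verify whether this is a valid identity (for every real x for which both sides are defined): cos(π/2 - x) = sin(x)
Yes, this is an identity.

Claim: cos(π/2 - x) = sin(x).
Reasoning: Use cos(u - v) = cos(u)cos(v) + sin(u)sin(v) with u = π/2, v = x: cos(π/2)cos(x) + sin(π/2)sin(x) = 0·cos(x) + 1·sin(x) = sin(x).
So the two sides agree for every real x for which both sides are defined.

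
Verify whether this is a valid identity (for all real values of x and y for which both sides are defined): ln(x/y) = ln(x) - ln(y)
Yes, this is an identity.

Claim: ln(x/y) = ln(x) - ln(y).
Reasoning: Both sides are simultaneously defined only when x, y > 0. Write x = e^p, y = e^q. Then x/y = e^(p-q), so ln(x/y) = p - q = ln(x) - ln(y).
So the two sides agree for all real values of x and y for which both sides are defined.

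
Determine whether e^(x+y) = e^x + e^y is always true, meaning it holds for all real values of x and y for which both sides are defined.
Claim: e^(x+y) = e^x + e^y.
Test a specific point where both sides are defined: x = -2, y = 5.
LHS = e^(x+y) ≈ 20.0855
RHS = e^x + e^y ≈ 148.5485
Since 20.0855 ≠ 148.5485, the equation fails at this point, so it cannot hold for all real values of x and y for which both sides are defined.
The correct rule is e^(x+y) = e^x · e^y (a product, not a sum).

Conclusion: No, this is NOT an identity.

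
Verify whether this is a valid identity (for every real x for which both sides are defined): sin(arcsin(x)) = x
Claim: sin(arcsin(x)) = x.
Reasoning: For -1 ≤ x ≤ 1 (where arcsin is defined), arcsin(x) is by definition an angle whose sine equals x. Taking the sine of that angle returns x. (Note the other order, arcsin(sin x) = x, is NOT an identity.)
So the two sides agree for every real x for which both sides are defined.

Conclusion: Yes, this is an identity.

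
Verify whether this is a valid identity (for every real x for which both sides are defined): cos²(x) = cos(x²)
Claim: cos²(x) = cos(x²).
Test a specific point where both sides are defined: x = -π/4.
LHS = cos²(x) ≈ 0.5000
RHS = cos(x²) ≈ 0.8157
Since 0.5000 ≠ 0.8157, the equation fails at this point, so it cannot hold for every real x for which both sides are defined.
cos²(x) means (cos x)², squaring the output; cos(x²) squares the input. These are different functions.

Conclusion: No, this is NOT an identity.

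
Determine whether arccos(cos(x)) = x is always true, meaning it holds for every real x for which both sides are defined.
Claim: arccos(cos(x)) = x.
Test a specific point where both sides are defined: x = -π/3.
LHS = arccos(cos(x)) ≈ 1.0472
RHS = x ≈ -1.0472
Since 1.0472 ≠ -1.0472, the equation fails at this point, so it cannot hold for every real x for which both sides are defined.
arccos only returns values in [0, π], so arccos(cos(x)) = x holds only for x in that interval, not for all real x.

Conclusion: No, this is NOT an identity.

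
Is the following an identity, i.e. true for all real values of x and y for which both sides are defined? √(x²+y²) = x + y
No, this is NOT an identity.

Claim: √(x²+y²) = x + y.
Test a specific point where both sides are defined: x = 5, y = 1/2.
LHS = √(x²+y²) ≈ 5.0249
RHS = x + y ≈ 5.5000
Since 5.0249 ≠ 5.5000, the equation fails at this point, so it cannot hold for all real values of x and y for which both sides are defined.
(x+y)² = x² + 2xy + y², not x² + y², so the square root does not split this way.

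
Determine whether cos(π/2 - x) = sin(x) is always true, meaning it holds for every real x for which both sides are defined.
Claim: cos(π/2 - x) = sin(x).
Reasoning: Use cos(u - v) = cos(u)cos(v) + sin(u)sin(v) with u = π/2, v = x: cos(π/2)cos(x) + sin(π/2)sin(x) = 0·cos(x) + 1·sin(x) = sin(x).
So the two sides agree for every real x for which both sides are defined.

Conclusion: Yes, this is an identity.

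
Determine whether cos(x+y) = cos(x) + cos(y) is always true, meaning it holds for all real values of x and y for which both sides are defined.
Claim: cos(x+y) = cos(x) + cos(y).
Test a specific point where both sides are defined: x = -π/3, y = π/2.
LHS = cos(x+y) ≈ 0.8660
RHS = cos(x) + cos(y) ≈ 0.5000
Since 0.8660 ≠ 0.5000, the equation fails at this point, so it cannot hold for all real values of x and y for which both sides are defined.
The correct expansion is cos(x+y) = cos(x)cos(y) - sin(x)sin(y); cosine is not additive.

Conclusion: No, this is NOT an identity.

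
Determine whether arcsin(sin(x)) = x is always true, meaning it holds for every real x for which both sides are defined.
Claim: arcsin(sin(x)) = x.
Test a specific point where both sides are defined: x = π.
LHS = arcsin(sin(x)) ≈ 0.0000
RHS = x ≈ 3.1416
Since 0.0000 ≠ 3.1416, the equation fails at this point, so it cannot hold for every real x for which both sides are defined.
arcsin only returns values in [-π/2, π/2], so arcsin(sin(x)) = x holds only for x in that interval, not for all real x.

Conclusion: No, this is NOT an identity.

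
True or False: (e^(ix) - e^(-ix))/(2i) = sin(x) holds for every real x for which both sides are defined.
Claim: (e^(ix) - e^(-ix))/(2i) = sin(x).
Reasoning: By Euler's formula e^(ix) = cos(x) + i·sin(x) and e^(-ix) = cos(x) - i·sin(x). Subtracting cancels the cosine terms: e^(ix) - e^(-ix) = 2i·sin(x); divide by 2i.
So the two sides agree for every real x for which both sides are defined.

Conclusion: True.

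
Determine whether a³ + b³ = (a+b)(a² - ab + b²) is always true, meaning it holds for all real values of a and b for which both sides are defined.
Yes, this is an identity.

Claim: a³ + b³ = (a+b)(a² - ab + b²).
Reasoning: Expand the right side: (a+b)(a² - ab + b²) = a³ - a²b + ab² + a²b - ab² + b³ = a³ + b³ (the middle terms cancel in pairs).
So the two sides agree for all real values of a and b for which both sides are defined.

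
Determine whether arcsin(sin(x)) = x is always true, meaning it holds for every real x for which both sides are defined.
No, this is NOT an identity.

Claim: arcsin(sin(x)) = x.
Test a specific point where both sides are defined: x = 2π/3.
LHS = arcsin(sin(x)) ≈ 1.0472
RHS = x ≈ 2.0944
Since 1.0472 ≠ 2.0944, the equation fails at this point, so it cannot hold for every real x for which both sides are defined.
arcsin only returns values in [-π/2, π/2], so arcsin(sin(x)) = x holds only for x in that interval, not for all real x.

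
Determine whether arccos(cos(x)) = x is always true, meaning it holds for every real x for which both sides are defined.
Claim: arccos(cos(x)) = x.
Test a specific point where both sides are defined: x = -π/2.
LHS = arccos(cos(x)) ≈ 1.5708
RHS = x ≈ -1.5708
Since 1.5708 ≠ -1.5708, the equation fails at this point, so it cannot hold for every real x for which both sides are defined.
arccos only returns values in [0, π], so arccos(cos(x)) = x holds only for x in that interval, not for all real x.

Conclusion: No, this is NOT an identity.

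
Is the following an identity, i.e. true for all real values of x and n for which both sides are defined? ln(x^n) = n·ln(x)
Yes, this is an identity.

Claim: ln(x^n) = n·ln(x).
Reasoning: The right side requires x > 0. For x > 0, x^n = (e^(ln x))^n = e^(n·ln x), so taking ln of both sides gives ln(x^n) = n·ln(x).
So the two sides agree for all real values of x and n for which both sides are defined.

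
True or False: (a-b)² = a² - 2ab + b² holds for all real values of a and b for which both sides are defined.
True.

Claim: (a-b)² = a² - 2ab + b².
Reasoning: Expand: (a-b)² = (a-b)(a-b) = a·a - a·b - b·a + b·b = a² - 2ab + b².
So the two sides agree for all real values of a and b for which both sides are defined.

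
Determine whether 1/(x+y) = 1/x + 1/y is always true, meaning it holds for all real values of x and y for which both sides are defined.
Claim: 1/(x+y) = 1/x + 1/y.
Test a specific point where both sides are defined: x = 3/2, y = -1.
LHS = 1/(x+y) ≈ 2.0000
RHS = 1/x + 1/y ≈ -0.3333
Since 2.0000 ≠ -0.3333, the equation fails at this point, so it cannot hold for all real values of x and y for which both sides are defined.
1/x + 1/y = (x+y)/(xy), which is not 1/(x+y).

Conclusion: No, this is NOT an identity.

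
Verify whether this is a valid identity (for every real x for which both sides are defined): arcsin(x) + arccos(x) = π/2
Yes, this is an identity.

Claim: arcsin(x) + arccos(x) = π/2.
Reasoning: Both sides are defined for -1 ≤ x ≤ 1. Let θ = arcsin(x), so sin θ = x and θ ∈ [-π/2, π/2]. Then cos(π/2 - θ) = sin θ = x and π/2 - θ ∈ [0, π], which is exactly the range of arccos, so arccos(x) = π/2 - θ. Adding: arcsin(x) + arccos(x) = θ + (π/2 - θ) = π/2.
So the two sides agree for every real x for which both sides are defined.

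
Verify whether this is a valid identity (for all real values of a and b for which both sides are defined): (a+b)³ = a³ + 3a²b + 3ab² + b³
Claim: (a+b)³ = a³ + 3a²b + 3ab² + b³.
Reasoning: (a+b)³ = (a+b)(a+b)² = (a+b)(a² + 2ab + b²) = a³ + 2a²b + ab² + a²b + 2ab² + b³ = a³ + 3a²b + 3ab² + b³.
So the two sides agree for all real values of a and b for which both sides are defined.

Conclusion: Yes, this is an identity.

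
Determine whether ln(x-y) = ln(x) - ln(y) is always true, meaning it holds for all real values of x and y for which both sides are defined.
Claim: ln(x-y) = ln(x) - ln(y).
Test a specific point where both sides are defined: x = 4, y = 1.
LHS = ln(x-y) ≈ 1.0986
RHS = ln(x) - ln(y) ≈ 1.3863
Since 1.0986 ≠ 1.3863, the equation fails at this point, so it cannot hold for all real values of x and y for which both sides are defined.
ln(x) - ln(y) = ln(x/y), not ln(x-y).

Conclusion: No, this is NOT an identity.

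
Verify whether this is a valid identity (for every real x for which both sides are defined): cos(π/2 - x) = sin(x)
Yes, this is an identity.

Claim: cos(π/2 - x) = sin(x).
Reasoning: Use cos(u - v) = cos(u)cos(v) + sin(u)sin(v) with u = π/2, v = x: cos(π/2)cos(x) + sin(π/2)sin(x) = 0·cos(x) + 1·sin(x) = sin(x).
So the two sides agree for every real x for which both sides are defined.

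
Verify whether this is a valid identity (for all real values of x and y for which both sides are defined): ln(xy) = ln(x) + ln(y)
Yes, this is an identity.

Claim: ln(xy) = ln(x) + ln(y).
Reasoning: Both sides are simultaneously defined only when x, y > 0. Write x = e^p, y = e^q (p = ln x, q = ln y). Then xy = e^p · e^q = e^(p+q), so ln(xy) = p + q = ln(x) + ln(y).
So the two sides agree for all real values of x and y for which both sides are defined.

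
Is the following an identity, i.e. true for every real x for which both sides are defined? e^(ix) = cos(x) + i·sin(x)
Claim: e^(ix) = cos(x) + i·sin(x).
Reasoning: Euler's formula. Expand e^(ix) = Σ (ix)^k / k!. Since i² = -1, the even-k terms are Σ (-1)^m x^(2m)/(2m)! = cos(x) and the odd-k terms are i · Σ (-1)^m x^(2m+1)/(2m+1)! = i·sin(x).
So the two sides agree for every real x for which both sides are defined.

Conclusion: Yes, this is an identity.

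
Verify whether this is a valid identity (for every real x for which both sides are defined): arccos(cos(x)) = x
Claim: arccos(cos(x)) = x.
Test a specific point where both sides are defined: x = -π/4.
LHS = arccos(cos(x)) ≈ 0.7854
RHS = x ≈ -0.7854
Since 0.7854 ≠ -0.7854, the equation fails at this point, so it cannot hold for every real x for which both sides are defined.
arccos only returns values in [0, π], so arccos(cos(x)) = x holds only for x in that interval, not for all real x.

Conclusion: No, this is NOT an identity.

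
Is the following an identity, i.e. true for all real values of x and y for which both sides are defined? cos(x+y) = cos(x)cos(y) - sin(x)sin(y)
Claim: cos(x+y) = cos(x)cos(y) - sin(x)sin(y).
Reasoning: By Euler's formula e^(i(x+y)) = e^(ix)·e^(iy) = (cos x + i·sin x)(cos y + i·sin y). The real part of the left side is cos(x+y); the real part of the product is cos(x)cos(y) - sin(x)sin(y) (since i·i = -1).
So the two sides agree for all real values of x and y for which both sides are defined.

Conclusion: Yes, this is an identity.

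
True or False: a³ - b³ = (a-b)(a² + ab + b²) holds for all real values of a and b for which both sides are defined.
True.

Claim: a³ - b³ = (a-b)(a² + ab + b²).
Reasoning: Expand the right side: (a-b)(a² + ab + b²) = a³ + a²b + ab² - a²b - ab² - b³ = a³ - b³ (the middle terms cancel in pairs).
So the two sides agree for all real values of a and b for which both sides are defined.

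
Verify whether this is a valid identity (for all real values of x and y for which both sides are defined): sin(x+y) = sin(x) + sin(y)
Claim: sin(x+y) = sin(x) + sin(y).
Test a specific point where both sides are defined: x = π/4, y = 2π/3.
LHS = sin(x+y) ≈ 0.2588
RHS = sin(x) + sin(y) ≈ 1.5731
Since 0.2588 ≠ 1.5731, the equation fails at this point, so it cannot hold for all real values of x and y for which both sides are defined.
The correct expansion is sin(x+y) = sin(x)cos(y) + cos(x)sin(y); sine is not additive.

Conclusion: No, this is NOT an identity.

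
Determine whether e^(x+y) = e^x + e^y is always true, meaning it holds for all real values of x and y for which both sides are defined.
No, this is NOT an identity.

Claim: e^(x+y) = e^x + e^y.
Test a specific point where both sides are defined: x = 2, y = 1/2.
LHS = e^(x+y) ≈ 12.1825
RHS = e^x + e^y ≈ 9.0378
Since 12.1825 ≠ 9.0378, the equation fails at this point, so it cannot hold for all real values of x and y for which both sides are defined.
The correct rule is e^(x+y) = e^x · e^y (a product, not a sum).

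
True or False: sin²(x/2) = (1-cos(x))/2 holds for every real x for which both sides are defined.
Claim: sin²(x/2) = (1-cos(x))/2.
Reasoning: Use cos(2θ) = 1 - 2sin²θ with θ = x/2: cos(x) = 1 - 2sin²(x/2). Solving for sin²(x/2) gives (1 - cos(x))/2.
So the two sides agree for every real x for which both sides are defined.

Conclusion: True.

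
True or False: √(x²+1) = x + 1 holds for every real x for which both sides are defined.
Claim: √(x²+1) = x + 1.
Test a specific point where both sides are defined: x = 4.
LHS = √(x²+1) ≈ 4.1231
RHS = x + 1 ≈ 5.0000
Since 4.1231 ≠ 5.0000, the equation fails at this point, so it cannot hold for every real x for which both sides are defined.
(x+1)² = x² + 2x + 1 ≠ x² + 1 unless x = 0.

Conclusion: False.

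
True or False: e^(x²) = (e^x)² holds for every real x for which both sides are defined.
Claim: e^(x²) = (e^x)².
Test a specific point where both sides are defined: x = 1/2.
LHS = e^(x²) ≈ 1.2840
RHS = (e^x)² ≈ 2.7183
Since 1.2840 ≠ 2.7183, the equation fails at this point, so it cannot hold for every real x for which both sides are defined.
(e^x)² = e^(2x), and 2x ≠ x² in general.

Conclusion: False.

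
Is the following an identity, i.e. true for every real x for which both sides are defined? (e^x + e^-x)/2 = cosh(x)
Yes, this is an identity.

Claim: (e^x + e^-x)/2 = cosh(x).
Reasoning: This is exactly the definition of the hyperbolic cosine: cosh(x) := (e^x + e^-x)/2.
So the two sides agree for every real x for which both sides are defined.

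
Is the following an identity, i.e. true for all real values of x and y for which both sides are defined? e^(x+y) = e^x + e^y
Claim: e^(x+y) = e^x + e^y.
Test a specific point where both sides are defined: x = -3, y = 5.
LHS = e^(x+y) ≈ 7.3891
RHS = e^x + e^y ≈ 148.4629
Since 7.3891 ≠ 148.4629, the equation fails at this point, so it cannot hold for all real values of x and y for which both sides are defined.
The correct rule is e^(x+y) = e^x · e^y (a product, not a sum).

Conclusion: No, this is NOT an identity.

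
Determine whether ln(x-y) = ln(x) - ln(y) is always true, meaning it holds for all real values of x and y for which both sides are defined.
No, this is NOT an identity.

Claim: ln(x-y) = ln(x) - ln(y).
Test a specific point where both sides are defined: x = 3, y = 1/2.
LHS = ln(x-y) ≈ 0.9163
RHS = ln(x) - ln(y) ≈ 1.7918
Since 0.9163 ≠ 1.7918, the equation fails at this point, so it cannot hold for all real values of x and y for which both sides are defined.
ln(x) - ln(y) = ln(x/y), not ln(x-y).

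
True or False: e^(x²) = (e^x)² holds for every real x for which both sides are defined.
False.

Claim: e^(x²) = (e^x)².
Test a specific point where both sides are defined: x = -2.
LHS = e^(x²) ≈ 54.5982
RHS = (e^x)² ≈ 0.0183
Since 54.5982 ≠ 0.0183, the equation fails at this point, so it cannot hold for every real x for which both sides are defined.
(e^x)² = e^(2x), and 2x ≠ x² in general.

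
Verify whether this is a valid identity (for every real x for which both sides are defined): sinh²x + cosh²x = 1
No, this is NOT an identity.

Claim: sinh²x + cosh²x = 1.
Test a specific point where both sides are defined: x = 2.
LHS = sinh²x + cosh²x ≈ 27.3082
RHS = 1 ≈ 1.0000
Since 27.3082 ≠ 1.0000, the equation fails at this point, so it cannot hold for every real x for which both sides are defined.
The correct hyperbolic identity is cosh²x - sinh²x = 1 (a difference); the sum sinh²x + cosh²x equals cosh(2x).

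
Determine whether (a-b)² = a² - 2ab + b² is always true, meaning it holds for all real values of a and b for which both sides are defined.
Claim: (a-b)² = a² - 2ab + b².
Reasoning: Expand: (a-b)² = (a-b)(a-b) = a·a - a·b - b·a + b·b = a² - 2ab + b².
So the two sides agree for all real values of a and b for which both sides are defined.

Conclusion: Yes, this is an identity.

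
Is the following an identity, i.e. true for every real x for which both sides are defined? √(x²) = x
Claim: √(x²) = x.
Test a specific point where both sides are defined: x = -2.
LHS = √(x²) ≈ 2.0000
RHS = x ≈ -2.0000
Since 2.0000 ≠ -2.0000, the equation fails at this point, so it cannot hold for every real x for which both sides are defined.
√(x²) = |x|, which differs from x whenever x < 0 (both sides are defined for every real x).

Conclusion: No, this is NOT an identity.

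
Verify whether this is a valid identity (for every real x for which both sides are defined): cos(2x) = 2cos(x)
No, this is NOT an identity.

Claim: cos(2x) = 2cos(x).
Test a specific point where both sides are defined: x = π/3.
LHS = cos(2x) ≈ -0.5000
RHS = 2cos(x) ≈ 1.0000
Since -0.5000 ≠ 1.0000, the equation fails at this point, so it cannot hold for every real x for which both sides are defined.
The correct double-angle formula is cos(2x) = cos²x - sin²x.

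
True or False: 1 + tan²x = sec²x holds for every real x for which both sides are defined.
True.

Claim: 1 + tan²x = sec²x.
Reasoning: Start from sin²x + cos²x = 1 and divide every term by cos²x (allowed wherever tan x and sec x are defined): tan²x + 1 = 1/cos²x = sec²x.
So the two sides agree for every real x for which both sides are defined.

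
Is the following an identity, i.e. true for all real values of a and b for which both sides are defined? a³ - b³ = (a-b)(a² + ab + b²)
Claim: a³ - b³ = (a-b)(a² + ab + b²).
Reasoning: Expand the right side: (a-b)(a² + ab + b²) = a³ + a²b + ab² - a²b - ab² - b³ = a³ - b³ (the middle terms cancel in pairs).
So the two sides agree for all real values of a and b for which both sides are defined.

Conclusion: Yes, this is an identity.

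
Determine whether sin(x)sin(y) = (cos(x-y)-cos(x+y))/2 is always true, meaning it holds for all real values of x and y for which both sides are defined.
Yes, this is an identity.

Claim: sin(x)sin(y) = (cos(x-y)-cos(x+y))/2.
Reasoning: cos(x-y) = cos(x)cos(y) + sin(x)sin(y) and cos(x+y) = cos(x)cos(y) - sin(x)sin(y). Subtracting, cos(x-y) - cos(x+y) = 2sin(x)sin(y); divide by 2.
So the two sides agree for all real values of x and y for which both sides are defined.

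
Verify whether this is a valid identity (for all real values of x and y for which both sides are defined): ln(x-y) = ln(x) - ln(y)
No, this is NOT an identity.

Claim: ln(x-y) = ln(x) - ln(y).
Test a specific point where both sides are defined: x = 5, y = 1.
LHS = ln(x-y) ≈ 1.3863
RHS = ln(x) - ln(y) ≈ 1.6094
Since 1.3863 ≠ 1.6094, the equation fails at this point, so it cannot hold for all real values of x and y for which both sides are defined.
ln(x) - ln(y) = ln(x/y), not ln(x-y).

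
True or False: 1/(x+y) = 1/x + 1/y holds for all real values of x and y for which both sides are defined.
Claim: 1/(x+y) = 1/x + 1/y.
Test a specific point where both sides are defined: x = -2, y = 3/2.
LHS = 1/(x+y) ≈ -2.0000
RHS = 1/x + 1/y ≈ 0.1667
Since -2.0000 ≠ 0.1667, the equation fails at this point, so it cannot hold for all real values of x and y for which both sides are defined.
1/x + 1/y = (x+y)/(xy), which is not 1/(x+y).

Conclusion: False.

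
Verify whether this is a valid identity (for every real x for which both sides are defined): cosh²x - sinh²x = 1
Claim: cosh²x - sinh²x = 1.
Reasoning: With cosh(x) = (e^x + e^-x)/2 and sinh(x) = (e^x - e^-x)/2: cosh²x = (e^(2x) + 2 + e^(-2x))/4 and sinh²x = (e^(2x) - 2 + e^(-2x))/4. Subtracting leaves 4/4 = 1.
So the two sides agree for every real x for which both sides are defined.

Conclusion: Yes, this is an identity.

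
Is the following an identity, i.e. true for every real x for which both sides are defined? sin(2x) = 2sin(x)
Claim: sin(2x) = 2sin(x).
Test a specific point where both sides are defined: x = π/6.
LHS = sin(2x) ≈ 0.8660
RHS = 2sin(x) ≈ 1.0000
Since 0.8660 ≠ 1.0000, the equation fails at this point, so it cannot hold for every real x for which both sides are defined.
The correct double-angle formula is sin(2x) = 2sin(x)cos(x).

Conclusion: No, this is NOT an identity.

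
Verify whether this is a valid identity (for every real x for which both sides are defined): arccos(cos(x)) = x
No, this is NOT an identity.

Claim: arccos(cos(x)) = x.
Test a specific point where both sides are defined: x = -π/6.
LHS = arccos(cos(x)) ≈ 0.5236
RHS = x ≈ -0.5236
Since 0.5236 ≠ -0.5236, the equation fails at this point, so it cannot hold for every real x for which both sides are defined.
arccos only returns values in [0, π], so arccos(cos(x)) = x holds only for x in that interval, not for all real x.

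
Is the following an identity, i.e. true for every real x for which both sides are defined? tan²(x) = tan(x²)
No, this is NOT an identity.

Claim: tan²(x) = tan(x²).
Test a specific point where both sides are defined: x = π.
LHS = tan²(x) ≈ 0.0000
RHS = tan(x²) ≈ 0.4767
Since 0.0000 ≠ 0.4767, the equation fails at this point, so it cannot hold for every real x for which both sides are defined.
tan²(x) means (tan x)², squaring the output; tan(x²) squares the input. These are different functions.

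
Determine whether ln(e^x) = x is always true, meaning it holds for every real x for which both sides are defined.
Claim: ln(e^x) = x.
Reasoning: ln is the inverse of the exponential: ln(e^x) asks for the exponent p with e^p = e^x, and since e^p is one-to-one that exponent is p = x.
So the two sides agree for every real x for which both sides are defined.

Conclusion: Yes, this is an identity.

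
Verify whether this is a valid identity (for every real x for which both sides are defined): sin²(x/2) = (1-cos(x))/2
Claim: sin²(x/2) = (1-cos(x))/2.
Reasoning: Use cos(2θ) = 1 - 2sin²θ with θ = x/2: cos(x) = 1 - 2sin²(x/2). Solving for sin²(x/2) gives (1 - cos(x))/2.
So the two sides agree for every real x for which both sides are defined.

Conclusion: Yes, this is an identity.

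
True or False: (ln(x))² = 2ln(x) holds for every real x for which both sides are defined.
Claim: (ln(x))² = 2ln(x).
Test a specific point where both sides are defined: x = 4.
LHS = (ln(x))² ≈ 1.9218
RHS = 2ln(x) ≈ 2.7726
Since 1.9218 ≠ 2.7726, the equation fails at this point, so it cannot hold for every real x for which both sides are defined.
2ln(x) equals ln(x²), which is not the same as (ln x)².

Conclusion: False.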